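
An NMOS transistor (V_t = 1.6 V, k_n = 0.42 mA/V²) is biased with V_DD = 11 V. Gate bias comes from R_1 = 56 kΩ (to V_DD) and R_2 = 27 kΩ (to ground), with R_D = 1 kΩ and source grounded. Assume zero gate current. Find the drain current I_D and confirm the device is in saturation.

V_G = V_DD·R_2/(R_1+R_2) = 11×27/83 = 3.58 V. With the source grounded, V_GS = V_G = 3.58 V.
Assume saturation: I_D = (k_n/2)(V_GS − V_t)² = (0.42/2)×(3.58 − 1.6)² = 0.21×1.98² = 0.822 mA.
V_DS = V_DD − I_D·R_D = 11 − 0.822×1 = 10.2 V.
Saturation requires V_DS ≥ V_GS − V_t = 1.98 V; 10.2 ≥ 1.98 ✓.

I_D ≈ 0.82 mA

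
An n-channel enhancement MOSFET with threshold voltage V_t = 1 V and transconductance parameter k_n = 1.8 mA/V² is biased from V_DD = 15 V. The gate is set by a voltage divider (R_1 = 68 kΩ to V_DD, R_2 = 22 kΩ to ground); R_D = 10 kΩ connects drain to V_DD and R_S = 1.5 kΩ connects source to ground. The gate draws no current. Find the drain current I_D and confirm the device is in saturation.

V_G = V_DD·R_2/(R_1+R_2) = 15×22/90 = 3.67 V.
Assume saturation: I_D = (k_n/2)(V_GS − V_t)² with V_GS = V_G − I_D·R_S = 3.67 − 1.5·I_D.
Substituting gives 2.03·I_D² − 8.2·I_D + 6.4 = 0, with roots I_D = 1.06 or 2.99 mA.
The root I_D = 2.99 mA gives V_GS = -0.824 V ≤ V_t, so take I_D = 1.06 mA.
Then V_GS = 2.08 V and V_DS = V_DD − I_D(R_D+R_S) = 15 − 1.06×11.5 = 2.86 V.
Saturation requires V_DS ≥ V_GS − V_t = 1.08 V; 2.86 ≥ 1.08 ✓.

I_D ≈ 1.1 mA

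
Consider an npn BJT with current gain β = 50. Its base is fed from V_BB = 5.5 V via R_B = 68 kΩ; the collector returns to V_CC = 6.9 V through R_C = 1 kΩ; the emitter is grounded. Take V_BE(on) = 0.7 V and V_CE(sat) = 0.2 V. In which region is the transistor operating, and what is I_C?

Assume active. Base-emitter loop: I_B = (V_BB − V_BE)/R_B = (5.5 − 0.7)/68 = 0.0706 mA.
I_C = β·I_B = 50×0.0706 = 3.53 mA.
V_CE = V_CC − I_C·R_C = 6.9 − 3.53×1 = 3.37 V > V_CE(sat), so the active-region assumption holds.

active; I_C ≈ 3.5 mA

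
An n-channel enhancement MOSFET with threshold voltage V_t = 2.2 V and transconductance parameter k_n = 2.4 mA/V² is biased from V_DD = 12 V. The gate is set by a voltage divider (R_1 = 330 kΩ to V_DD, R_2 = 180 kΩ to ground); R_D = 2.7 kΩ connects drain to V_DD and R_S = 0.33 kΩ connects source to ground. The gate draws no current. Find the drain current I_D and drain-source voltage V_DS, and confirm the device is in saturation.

I_D ≈ 2.1 mA, V_DS ≈ 5.5 V

V_G = V_DD·R_2/(R_1+R_2) = 12×180/510 = 4.24 V.
Assume saturation: I_D = (k_n/2)(V_GS − V_t)² with V_GS = V_G − I_D·R_S = 4.24 − 0.33·I_D.
Substituting gives 0.131·I_D² − 2.61·I_D + 4.97 = 0, with roots I_D = 2.13 or 17.9 mA.
The root I_D = 17.9 mA gives V_GS = -1.66 V ≤ V_t, so take I_D = 2.13 mA.
Then V_GS = 3.53 V and V_DS = V_DD − I_D(R_D+R_S) = 12 − 2.13×3.03 = 5.55 V.
Saturation requires V_DS ≥ V_GS − V_t = 1.33 V; 5.55 ≥ 1.33 ✓.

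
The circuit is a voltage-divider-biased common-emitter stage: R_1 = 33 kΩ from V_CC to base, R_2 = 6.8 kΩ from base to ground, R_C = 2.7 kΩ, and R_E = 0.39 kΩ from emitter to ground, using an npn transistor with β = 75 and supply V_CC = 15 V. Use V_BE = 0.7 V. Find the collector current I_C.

Thevenize the base divider: V_Th = V_CC·R_2/(R_1+R_2) = 15×6.8/39.8 = 2.56 V, R_Th = R_1‖R_2 = 5.64 kΩ.
Base-emitter loop: V_Th = I_B·R_Th + V_BE + (β+1)I_B·R_E, so I_B = (2.56 − 0.7) / (5.64 + 76×0.39) = 0.0528 mA.
I_C = β·I_B = 75×0.0528 = 3.96 mA, and I_E = (β+1)I_B = 4.01 mA.
V_CE = V_CC − I_C·R_C − I_E·R_E = 15 − 3.96×2.7 − 4.01×0.39 = 2.74 V.
V_CE = 2.74 V > 0.2 V confirms active-region operation.

I_C ≈ 4 mA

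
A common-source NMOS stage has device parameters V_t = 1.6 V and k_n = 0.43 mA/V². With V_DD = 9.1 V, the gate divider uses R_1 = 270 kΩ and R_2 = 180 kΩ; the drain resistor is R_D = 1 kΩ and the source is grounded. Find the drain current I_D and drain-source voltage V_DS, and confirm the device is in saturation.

I_D ≈ 0.89 mA, V_DS ≈ 8.2 V

V_G = V_DD·R_2/(R_1+R_2) = 9.1×180/450 = 3.64 V. With the source grounded, V_GS = V_G = 3.64 V.
Assume saturation: I_D = (k_n/2)(V_GS − V_t)² = (0.43/2)×(3.64 − 1.6)² = 0.215×2.04² = 0.895 mA.
V_DS = V_DD − I_D·R_D = 9.1 − 0.895×1 = 8.21 V.
Saturation requires V_DS ≥ V_GS − V_t = 2.04 V; 8.21 ≥ 2.04 ✓.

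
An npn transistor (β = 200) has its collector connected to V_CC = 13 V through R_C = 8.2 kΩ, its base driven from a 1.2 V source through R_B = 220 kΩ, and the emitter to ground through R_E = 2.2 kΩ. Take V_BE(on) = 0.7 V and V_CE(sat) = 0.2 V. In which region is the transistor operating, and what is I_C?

active; I_C ≈ 0.15 mA

Assume active. Base-emitter loop: I_B = (V_BB − V_BE)/(R_B + (β+1)R_E) = (1.2 − 0.7)/(220 + 201×2.2) = 0.000755 mA.
I_C = β·I_B = 200×0.000755 = 0.151 mA.
V_CE = V_CC − I_C·R_C − I_E·R_E = 13 − 0.151×8.2 − 0.152×2.2 = 11.4 V > V_CE(sat), so the active-region assumption holds.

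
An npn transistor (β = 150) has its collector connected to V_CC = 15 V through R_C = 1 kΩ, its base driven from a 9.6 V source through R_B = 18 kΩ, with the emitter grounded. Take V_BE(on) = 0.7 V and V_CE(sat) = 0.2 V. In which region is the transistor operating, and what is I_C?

saturation; I_C ≈ 15 mA

Assume active: I_B = (9.6 − 0.7)/18 = 0.494 mA, giving I_C = β·I_B = 74.2 mA.
But then V_CE = 15 − 74.2×1 = -59.2 V < V_CE(sat) = 0.2 V — impossible in the active region.
So the transistor is saturated. With V_CE = 0.2 V, I_C = (V_CC − 0.2)/R_C = 14.8/1 = 14.8 mA.
Check: β·I_B = 74.2 mA > I_C = 14.8 mA, confirming saturation.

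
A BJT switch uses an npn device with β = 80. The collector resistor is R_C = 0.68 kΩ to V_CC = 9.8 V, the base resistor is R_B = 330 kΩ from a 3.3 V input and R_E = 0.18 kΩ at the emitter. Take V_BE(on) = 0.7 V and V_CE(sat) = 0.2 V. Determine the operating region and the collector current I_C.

active; I_C ≈ 0.6 mA

Assume active. Base-emitter loop: I_B = (V_BB − V_BE)/(R_B + (β+1)R_E) = (3.3 − 0.7)/(330 + 81×0.18) = 0.00755 mA.
I_C = β·I_B = 80×0.00755 = 0.604 mA.
V_CE = V_CC − I_C·R_C − I_E·R_E = 9.8 − 0.604×0.68 − 0.611×0.18 = 9.28 V > V_CE(sat), so the active-region assumption holds.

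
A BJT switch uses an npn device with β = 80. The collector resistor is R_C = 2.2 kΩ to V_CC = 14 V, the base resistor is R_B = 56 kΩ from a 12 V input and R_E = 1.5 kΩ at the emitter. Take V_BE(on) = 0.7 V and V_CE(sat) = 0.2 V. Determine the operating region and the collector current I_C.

Assume active: I_B = (12 − 0.7)/(56 + 81×1.5) = 0.0637 mA, I_C = β·I_B = 5.09 mA.
Then V_CE = 14 − 5.09×2.2 − 5.16×1.5 = -4.94 V < 0.2 V — the active assumption fails.
Re-solve with V_CE = 0.2 V. KCL at the emitter: V_E/R_E = (V_BB−0.7−V_E)/R_B + (V_CC−0.2−V_E)/R_C, giving V_E = 5.68 V.
I_C = (V_CC − 0.2 − V_E)/R_C = (13.8 − 5.68)/2.2 = 3.69 mA.
Check: I_B = (11.3 − 5.68)/56 = 0.1 mA, and β·I_B = 8.02 mA > I_C, confirming saturation.

saturation; I_C ≈ 3.7 mA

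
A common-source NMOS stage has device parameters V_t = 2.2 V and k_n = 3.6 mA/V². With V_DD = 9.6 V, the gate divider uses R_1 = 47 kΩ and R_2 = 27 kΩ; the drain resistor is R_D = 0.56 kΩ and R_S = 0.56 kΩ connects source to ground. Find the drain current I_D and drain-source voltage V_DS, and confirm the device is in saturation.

V_G = V_DD·R_2/(R_1+R_2) = 9.6×27/74 = 3.5 V.
Assume saturation: I_D = (k_n/2)(V_GS − V_t)² with V_GS = V_G − I_D·R_S = 3.5 − 0.56·I_D.
Substituting gives 0.564·I_D² − 3.63·I_D + 3.05 = 0, with roots I_D = 0.997 or 5.43 mA.
The root I_D = 5.43 mA gives V_GS = 0.464 V ≤ V_t, so take I_D = 0.997 mA.
Then V_GS = 2.94 V and V_DS = V_DD − I_D(R_D+R_S) = 9.6 − 0.997×1.12 = 8.48 V.
Saturation requires V_DS ≥ V_GS − V_t = 0.744 V; 8.48 ≥ 0.744 ✓.

I_D ≈ 1 mA, V_DS ≈ 8.5 V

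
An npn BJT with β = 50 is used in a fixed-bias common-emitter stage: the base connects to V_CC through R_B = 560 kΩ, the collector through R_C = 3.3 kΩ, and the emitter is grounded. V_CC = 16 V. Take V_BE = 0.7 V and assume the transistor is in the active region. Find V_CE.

V_CE ≈ 11 V

Base loop: V_CC = I_B·R_B + V_BE, so I_B = (16 − 0.7)/560 kΩ = 0.0273 mA.
In the active region I_C = β·I_B = 50 × 0.0273 = 1.37 mA.
Collector loop: V_CE = V_CC − I_C·R_C = 16 − 1.37×3.3 = 11.5 V.
Since V_CE = 11.5 V > V_CE(sat) ≈ 0.2 V, the transistor is in the active region as assumed.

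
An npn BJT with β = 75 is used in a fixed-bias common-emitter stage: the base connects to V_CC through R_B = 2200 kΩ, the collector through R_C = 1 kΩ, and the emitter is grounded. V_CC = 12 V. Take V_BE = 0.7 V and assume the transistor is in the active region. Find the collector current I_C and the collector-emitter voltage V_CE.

Base loop: V_CC = I_B·R_B + V_BE, so I_B = (12 − 0.7)/2200 kΩ = 0.00514 mA.
In the active region I_C = β·I_B = 75 × 0.00514 = 0.385 mA.
Collector loop: V_CE = V_CC − I_C·R_C = 12 − 0.385×1 = 11.6 V.
Since V_CE = 11.6 V > V_CE(sat) ≈ 0.2 V, the transistor is in the active region as assumed.

I_C ≈ 0.39 mA, V_CE ≈ 12 V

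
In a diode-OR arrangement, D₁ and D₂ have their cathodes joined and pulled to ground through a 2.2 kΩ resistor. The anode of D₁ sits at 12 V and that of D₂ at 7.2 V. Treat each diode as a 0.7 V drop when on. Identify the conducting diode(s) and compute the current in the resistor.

Assume both conduct. Then node N would need to be at both 12−0.7 = 11.3 V and 7.2−0.7 = 6.5 V, which is impossible.
Assume only D₁ conducts: V_N = 12 − 0.7 = 11.3 V, so I_R = 11.3/2.2 = 5.14 mA.
Check D₂: its anode-to-cathode voltage is 7.2 − 11.3 = -4.1 V < 0.7 V, so it is off. The assumption is consistent.

Only D₁ conducts; I_R ≈ 5.1 mA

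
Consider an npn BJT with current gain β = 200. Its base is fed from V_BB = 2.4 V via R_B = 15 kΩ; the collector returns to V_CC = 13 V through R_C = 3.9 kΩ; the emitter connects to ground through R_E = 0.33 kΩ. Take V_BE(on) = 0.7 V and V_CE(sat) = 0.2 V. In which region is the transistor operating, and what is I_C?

saturation; I_C ≈ 3 mA

Assume active: I_B = (2.4 − 0.7)/(15 + 201×0.33) = 0.0209 mA, I_C = β·I_B = 4.18 mA.
Then V_CE = 13 − 4.18×3.9 − 4.2×0.33 = -4.69 V < 0.2 V — the active assumption fails.
Re-solve with V_CE = 0.2 V. KCL at the emitter: V_E/R_E = (V_BB−0.7−V_E)/R_B + (V_CC−0.2−V_E)/R_C, giving V_E = 1.01 V.
I_C = (V_CC − 0.2 − V_E)/R_C = (12.8 − 1.01)/3.9 = 3.02 mA.
Check: I_B = (1.7 − 1.01)/15 = 0.0458 mA, and β·I_B = 9.17 mA > I_C, confirming saturation.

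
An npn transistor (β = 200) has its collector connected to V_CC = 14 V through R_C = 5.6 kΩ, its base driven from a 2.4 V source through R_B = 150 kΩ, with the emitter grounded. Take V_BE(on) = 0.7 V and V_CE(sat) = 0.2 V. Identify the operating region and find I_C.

active; I_C ≈ 2.3 mA

Assume active. Base-emitter loop: I_B = (V_BB − V_BE)/R_B = (2.4 − 0.7)/150 = 0.0113 mA.
I_C = β·I_B = 200×0.0113 = 2.27 mA.
V_CE = V_CC − I_C·R_C = 14 − 2.27×5.6 = 1.31 V > V_CE(sat), so the active-region assumption holds.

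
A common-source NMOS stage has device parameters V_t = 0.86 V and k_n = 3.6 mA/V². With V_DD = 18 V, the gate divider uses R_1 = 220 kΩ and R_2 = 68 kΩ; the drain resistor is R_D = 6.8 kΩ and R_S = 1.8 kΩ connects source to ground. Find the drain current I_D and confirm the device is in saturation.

V_G = V_DD·R_2/(R_1+R_2) = 18×68/288 = 4.25 V.
Assume saturation: I_D = (k_n/2)(V_GS − V_t)² with V_GS = V_G − I_D·R_S = 4.25 − 1.8·I_D.
Substituting gives 5.83·I_D² − 23·I_D + 20.7 = 0, with roots I_D = 1.39 or 2.54 mA.
The root I_D = 2.54 mA gives V_GS = -0.329 V ≤ V_t, so take I_D = 1.39 mA.
Then V_GS = 1.74 V and V_DS = V_DD − I_D(R_D+R_S) = 18 − 1.39×8.6 = 6.01 V.
Saturation requires V_DS ≥ V_GS − V_t = 0.88 V; 6.01 ≥ 0.88 ✓.

I_D ≈ 1.4 mA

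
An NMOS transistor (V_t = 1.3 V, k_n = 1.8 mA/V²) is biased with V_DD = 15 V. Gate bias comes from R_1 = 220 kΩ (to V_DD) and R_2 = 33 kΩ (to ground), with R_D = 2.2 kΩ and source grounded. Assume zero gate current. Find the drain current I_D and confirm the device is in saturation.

I_D ≈ 0.39 mA

V_G = V_DD·R_2/(R_1+R_2) = 15×33/253 = 1.96 V. With the source grounded, V_GS = V_G = 1.96 V.
Assume saturation: I_D = (k_n/2)(V_GS − V_t)² = (1.8/2)×(1.96 − 1.3)² = 0.9×0.657² = 0.388 mA.
V_DS = V_DD − I_D·R_D = 15 − 0.388×2.2 = 14.1 V.
Saturation requires V_DS ≥ V_GS − V_t = 0.657 V; 14.1 ≥ 0.657 ✓.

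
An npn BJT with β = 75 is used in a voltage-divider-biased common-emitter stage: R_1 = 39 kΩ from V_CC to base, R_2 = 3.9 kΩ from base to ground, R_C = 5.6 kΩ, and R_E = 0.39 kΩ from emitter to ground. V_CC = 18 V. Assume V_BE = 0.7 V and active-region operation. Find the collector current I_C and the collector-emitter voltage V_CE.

Thevenize the base divider: V_Th = V_CC·R_2/(R_1+R_2) = 18×3.9/42.9 = 1.64 V, R_Th = R_1‖R_2 = 3.55 kΩ.
Base-emitter loop: V_Th = I_B·R_Th + V_BE + (β+1)I_B·R_E, so I_B = (1.64 − 0.7) / (3.55 + 76×0.39) = 0.0282 mA.
I_C = β·I_B = 75×0.0282 = 2.12 mA, and I_E = (β+1)I_B = 2.14 mA.
V_CE = V_CC − I_C·R_C − I_E·R_E = 18 − 2.12×5.6 − 2.14×0.39 = 5.31 V.
V_CE = 5.31 V > 0.2 V confirms active-region operation.

I_C ≈ 2.1 mA, V_CE ≈ 5.3 V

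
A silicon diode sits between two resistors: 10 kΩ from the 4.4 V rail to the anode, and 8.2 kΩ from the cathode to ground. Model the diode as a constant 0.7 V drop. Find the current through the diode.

I ≈ 0.2 mA

The two resistors are in series with the diode, so KVL gives 4.4 = I·10 + 0.7 + I·8.2.
I = (4.4 − 0.7) / (10 + 8.2) kΩ = 3.7 / 18.2 = 0.203 mA.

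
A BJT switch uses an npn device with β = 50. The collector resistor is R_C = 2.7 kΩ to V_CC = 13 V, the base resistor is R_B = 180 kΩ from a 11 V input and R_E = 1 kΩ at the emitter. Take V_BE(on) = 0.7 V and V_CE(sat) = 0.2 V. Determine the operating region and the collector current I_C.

active; I_C ≈ 2.2 mA

Assume active. Base-emitter loop: I_B = (V_BB − V_BE)/(R_B + (β+1)R_E) = (11 − 0.7)/(180 + 51×1) = 0.0446 mA.
I_C = β·I_B = 50×0.0446 = 2.23 mA.
V_CE = V_CC − I_C·R_C − I_E·R_E = 13 − 2.23×2.7 − 2.27×1 = 4.71 V > V_CE(sat), so the active-region assumption holds.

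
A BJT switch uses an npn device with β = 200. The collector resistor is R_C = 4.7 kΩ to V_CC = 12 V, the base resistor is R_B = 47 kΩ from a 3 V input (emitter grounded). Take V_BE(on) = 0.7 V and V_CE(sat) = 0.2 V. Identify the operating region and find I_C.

Assume active: I_B = (3 − 0.7)/47 = 0.0489 mA, giving I_C = β·I_B = 9.79 mA.
But then V_CE = 12 − 9.79×4.7 = -34 V < V_CE(sat) = 0.2 V — impossible in the active region.
So the transistor is saturated. With V_CE = 0.2 V, I_C = (V_CC − 0.2)/R_C = 11.8/4.7 = 2.51 mA.
Check: β·I_B = 9.79 mA > I_C = 2.51 mA, confirming saturation.

saturation; I_C ≈ 2.5 mA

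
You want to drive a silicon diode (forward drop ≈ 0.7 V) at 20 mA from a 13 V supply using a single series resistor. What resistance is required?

R ≈ 0.61 kΩ

The resistor drops V_S − V_D = 13 − 0.7 = 12.3 V at 20 mA.
R = 12.3 V / 20 mA = 0.615 kΩ.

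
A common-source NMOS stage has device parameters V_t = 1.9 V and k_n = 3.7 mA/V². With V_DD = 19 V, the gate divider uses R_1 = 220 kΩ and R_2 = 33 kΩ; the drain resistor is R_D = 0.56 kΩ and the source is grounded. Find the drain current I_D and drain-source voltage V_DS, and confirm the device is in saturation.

I_D ≈ 0.62 mA, V_DS ≈ 19 V

V_G = V_DD·R_2/(R_1+R_2) = 19×33/253 = 2.48 V. With the source grounded, V_GS = V_G = 2.48 V.
Assume saturation: I_D = (k_n/2)(V_GS − V_t)² = (3.7/2)×(2.48 − 1.9)² = 1.85×0.578² = 0.619 mA.
V_DS = V_DD − I_D·R_D = 19 − 0.619×0.56 = 18.7 V.
Saturation requires V_DS ≥ V_GS − V_t = 0.578 V; 18.7 ≥ 0.578 ✓.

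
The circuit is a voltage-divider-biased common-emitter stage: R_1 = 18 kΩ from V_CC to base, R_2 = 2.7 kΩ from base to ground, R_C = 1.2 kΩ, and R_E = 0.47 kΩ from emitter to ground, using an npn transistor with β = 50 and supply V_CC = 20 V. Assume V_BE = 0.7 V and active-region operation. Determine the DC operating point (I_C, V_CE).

Thevenize the base divider: V_Th = V_CC·R_2/(R_1+R_2) = 20×2.7/20.7 = 2.61 V, R_Th = R_1‖R_2 = 2.35 kΩ.
Base-emitter loop: V_Th = I_B·R_Th + V_BE + (β+1)I_B·R_E, so I_B = (2.61 − 0.7) / (2.35 + 51×0.47) = 0.0725 mA.
I_C = β·I_B = 50×0.0725 = 3.63 mA, and I_E = (β+1)I_B = 3.7 mA.
V_CE = V_CC − I_C·R_C − I_E·R_E = 20 − 3.63×1.2 − 3.7×0.47 = 13.9 V.
V_CE = 13.9 V > 0.2 V confirms active-region operation.

I_C ≈ 3.6 mA, V_CE ≈ 14 V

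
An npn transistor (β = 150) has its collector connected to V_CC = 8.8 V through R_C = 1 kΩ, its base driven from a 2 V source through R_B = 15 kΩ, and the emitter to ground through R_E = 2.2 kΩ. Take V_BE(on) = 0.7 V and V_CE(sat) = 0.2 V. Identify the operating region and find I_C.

Assume active. Base-emitter loop: I_B = (V_BB − V_BE)/(R_B + (β+1)R_E) = (2 − 0.7)/(15 + 151×2.2) = 0.00374 mA.
I_C = β·I_B = 150×0.00374 = 0.562 mA.
V_CE = V_CC − I_C·R_C − I_E·R_E = 8.8 − 0.562×1 − 0.565×2.2 = 6.99 V > V_CE(sat), so the active-region assumption holds.

active; I_C ≈ 0.56 mA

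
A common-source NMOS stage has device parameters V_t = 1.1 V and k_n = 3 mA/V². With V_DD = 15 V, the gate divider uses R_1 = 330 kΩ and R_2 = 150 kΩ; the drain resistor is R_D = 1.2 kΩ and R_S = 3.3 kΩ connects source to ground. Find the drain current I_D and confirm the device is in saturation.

V_G = V_DD·R_2/(R_1+R_2) = 15×150/480 = 4.69 V.
Assume saturation: I_D = (k_n/2)(V_GS − V_t)² with V_GS = V_G − I_D·R_S = 4.69 − 3.3·I_D.
Substituting gives 16.3·I_D² − 36.5·I_D + 19.3 = 0, with roots I_D = 0.858 or 1.38 mA.
The root I_D = 1.38 mA gives V_GS = 0.142 V ≤ V_t, so take I_D = 0.858 mA.
Then V_GS = 1.86 V and V_DS = V_DD − I_D(R_D+R_S) = 15 − 0.858×4.5 = 11.1 V.
Saturation requires V_DS ≥ V_GS − V_t = 0.756 V; 11.1 ≥ 0.756 ✓.

I_D ≈ 0.86 mA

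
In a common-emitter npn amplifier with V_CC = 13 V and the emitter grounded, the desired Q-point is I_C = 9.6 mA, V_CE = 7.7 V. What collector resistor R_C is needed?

Collector loop: V_CC = I_C·R_C + V_CE.
R_C = (V_CC − V_CE)/I_C = (13 − 7.7)/9.6 = 0.552 kΩ.

R_C ≈ 0.55 kΩ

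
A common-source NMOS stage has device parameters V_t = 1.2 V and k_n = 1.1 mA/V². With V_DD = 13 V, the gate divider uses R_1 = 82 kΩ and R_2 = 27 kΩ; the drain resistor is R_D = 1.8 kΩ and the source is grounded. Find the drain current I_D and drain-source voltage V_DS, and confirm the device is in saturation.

V_G = V_DD·R_2/(R_1+R_2) = 13×27/109 = 3.22 V. With the source grounded, V_GS = V_G = 3.22 V.
Assume saturation: I_D = (k_n/2)(V_GS − V_t)² = (1.1/2)×(3.22 − 1.2)² = 0.55×2.02² = 2.24 mA.
V_DS = V_DD − I_D·R_D = 13 − 2.24×1.8 = 8.96 V.
Saturation requires V_DS ≥ V_GS − V_t = 2.02 V; 8.96 ≥ 2.02 ✓.

I_D ≈ 2.2 mA, V_DS ≈ 9 V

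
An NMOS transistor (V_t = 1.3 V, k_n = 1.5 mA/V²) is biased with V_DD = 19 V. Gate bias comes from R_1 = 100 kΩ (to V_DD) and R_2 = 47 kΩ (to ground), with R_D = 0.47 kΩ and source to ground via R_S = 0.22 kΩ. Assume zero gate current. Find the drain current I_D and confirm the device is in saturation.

V_G = V_DD·R_2/(R_1+R_2) = 19×47/147 = 6.07 V.
Assume saturation: I_D = (k_n/2)(V_GS − V_t)² with V_GS = V_G − I_D·R_S = 6.07 − 0.22·I_D.
Substituting gives 0.0363·I_D² − 2.58·I_D + 17.1 = 0, with roots I_D = 7.41 or 63.5 mA.
The root I_D = 63.5 mA gives V_GS = -7.9 V ≤ V_t, so take I_D = 7.41 mA.
Then V_GS = 4.44 V and V_DS = V_DD − I_D(R_D+R_S) = 19 − 7.41×0.69 = 13.9 V.
Saturation requires V_DS ≥ V_GS − V_t = 3.14 V; 13.9 ≥ 3.14 ✓.

I_D ≈ 7.4 mA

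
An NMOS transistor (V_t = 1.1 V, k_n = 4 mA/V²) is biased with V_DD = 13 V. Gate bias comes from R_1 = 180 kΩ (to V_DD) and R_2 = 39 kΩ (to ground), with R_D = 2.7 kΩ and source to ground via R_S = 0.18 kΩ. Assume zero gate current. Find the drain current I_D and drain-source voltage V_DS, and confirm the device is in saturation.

I_D ≈ 1.7 mA, V_DS ≈ 8.2 V

V_G = V_DD·R_2/(R_1+R_2) = 13×39/219 = 2.32 V.
Assume saturation: I_D = (k_n/2)(V_GS − V_t)² with V_GS = V_G − I_D·R_S = 2.32 − 0.18·I_D.
Substituting gives 0.0648·I_D² − 1.87·I_D + 2.95 = 0, with roots I_D = 1.67 or 27.3 mA.
The root I_D = 27.3 mA gives V_GS = -2.59 V ≤ V_t, so take I_D = 1.67 mA.
Then V_GS = 2.01 V and V_DS = V_DD − I_D(R_D+R_S) = 13 − 1.67×2.88 = 8.19 V.
Saturation requires V_DS ≥ V_GS − V_t = 0.914 V; 8.19 ≥ 0.914 ✓.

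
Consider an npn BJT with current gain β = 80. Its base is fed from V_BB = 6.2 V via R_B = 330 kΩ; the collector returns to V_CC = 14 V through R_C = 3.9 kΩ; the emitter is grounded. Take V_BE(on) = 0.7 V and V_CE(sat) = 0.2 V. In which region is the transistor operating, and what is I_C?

active; I_C ≈ 1.3 mA

Assume active. Base-emitter loop: I_B = (V_BB − V_BE)/R_B = (6.2 − 0.7)/330 = 0.0167 mA.
I_C = β·I_B = 80×0.0167 = 1.33 mA.
V_CE = V_CC − I_C·R_C = 14 − 1.33×3.9 = 8.8 V > V_CE(sat), so the active-region assumption holds.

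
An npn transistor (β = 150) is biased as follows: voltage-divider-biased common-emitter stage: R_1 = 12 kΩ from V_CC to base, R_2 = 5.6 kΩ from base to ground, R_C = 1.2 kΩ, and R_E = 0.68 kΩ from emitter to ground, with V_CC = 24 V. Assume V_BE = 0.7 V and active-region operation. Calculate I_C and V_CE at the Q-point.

Thevenize the base divider: V_Th = V_CC·R_2/(R_1+R_2) = 24×5.6/17.6 = 7.64 V, R_Th = R_1‖R_2 = 3.82 kΩ.
Base-emitter loop: V_Th = I_B·R_Th + V_BE + (β+1)I_B·R_E, so I_B = (7.64 − 0.7) / (3.82 + 151×0.68) = 0.0651 mA.
I_C = β·I_B = 150×0.0651 = 9.77 mA, and I_E = (β+1)I_B = 9.83 mA.
V_CE = V_CC − I_C·R_C − I_E·R_E = 24 − 9.77×1.2 − 9.83×0.68 = 5.59 V.
V_CE = 5.59 V > 0.2 V confirms active-region operation.

I_C ≈ 9.8 mA, V_CE ≈ 5.6 V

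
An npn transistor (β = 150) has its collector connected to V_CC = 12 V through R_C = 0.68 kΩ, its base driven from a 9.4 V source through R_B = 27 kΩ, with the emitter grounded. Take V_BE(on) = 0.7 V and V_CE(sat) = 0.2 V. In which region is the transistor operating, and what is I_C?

saturation; I_C ≈ 17 mA

Assume active: I_B = (9.4 − 0.7)/27 = 0.322 mA, giving I_C = β·I_B = 48.3 mA.
But then V_CE = 12 − 48.3×0.68 = -20.9 V < V_CE(sat) = 0.2 V — impossible in the active region.
So the transistor is saturated. With V_CE = 0.2 V, I_C = (V_CC − 0.2)/R_C = 11.8/0.68 = 17.4 mA.
Check: β·I_B = 48.3 mA > I_C = 17.4 mA, confirming saturation.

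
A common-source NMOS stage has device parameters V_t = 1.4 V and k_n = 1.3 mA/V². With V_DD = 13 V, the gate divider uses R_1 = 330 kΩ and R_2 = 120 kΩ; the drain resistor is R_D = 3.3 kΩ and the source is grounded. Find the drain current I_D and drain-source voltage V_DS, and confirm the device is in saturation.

V_G = V_DD·R_2/(R_1+R_2) = 13×120/450 = 3.47 V. With the source grounded, V_GS = V_G = 3.47 V.
Assume saturation: I_D = (k_n/2)(V_GS − V_t)² = (1.3/2)×(3.47 − 1.4)² = 0.65×2.07² = 2.78 mA.
V_DS = V_DD − I_D·R_D = 13 − 2.78×3.3 = 3.84 V.
Saturation requires V_DS ≥ V_GS − V_t = 2.07 V; 3.84 ≥ 2.07 ✓.

I_D ≈ 2.8 mA, V_DS ≈ 3.8 V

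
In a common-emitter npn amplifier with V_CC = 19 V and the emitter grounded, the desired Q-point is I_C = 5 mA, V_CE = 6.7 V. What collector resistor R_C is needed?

Collector loop: V_CC = I_C·R_C + V_CE.
R_C = (V_CC − V_CE)/I_C = (19 − 6.7)/5 = 2.46 kΩ.

R_C ≈ 2.5 kΩ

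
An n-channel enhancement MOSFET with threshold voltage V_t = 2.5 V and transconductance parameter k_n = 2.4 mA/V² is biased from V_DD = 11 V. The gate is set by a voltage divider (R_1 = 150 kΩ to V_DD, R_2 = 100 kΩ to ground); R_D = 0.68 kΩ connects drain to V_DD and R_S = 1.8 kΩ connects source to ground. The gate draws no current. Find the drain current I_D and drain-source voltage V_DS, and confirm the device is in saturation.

I_D ≈ 0.65 mA, V_DS ≈ 9.4 V

V_G = V_DD·R_2/(R_1+R_2) = 11×100/250 = 4.4 V.
Assume saturation: I_D = (k_n/2)(V_GS − V_t)² with V_GS = V_G − I_D·R_S = 4.4 − 1.8·I_D.
Substituting gives 3.89·I_D² − 9.21·I_D + 4.33 = 0, with roots I_D = 0.647 or 1.72 mA.
The root I_D = 1.72 mA gives V_GS = 1.3 V ≤ V_t, so take I_D = 0.647 mA.
Then V_GS = 3.23 V and V_DS = V_DD − I_D(R_D+R_S) = 11 − 0.647×2.48 = 9.39 V.
Saturation requires V_DS ≥ V_GS − V_t = 0.735 V; 9.39 ≥ 0.735 ✓.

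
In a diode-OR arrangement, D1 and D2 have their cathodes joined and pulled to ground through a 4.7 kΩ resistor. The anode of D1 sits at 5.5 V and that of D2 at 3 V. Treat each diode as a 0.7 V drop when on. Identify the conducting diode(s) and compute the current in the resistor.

Only D1 conducts; I_R ≈ 1 mA

Assume both conduct. Then node N would need to be at both 5.5−0.7 = 4.8 V and 3−0.7 = 2.3 V, which is impossible.
Assume only D1 conducts: V_N = 5.5 − 0.7 = 4.8 V, so I_R = 4.8/4.7 = 1.02 mA.
Check D2: its anode-to-cathode voltage is 3 − 4.8 = -1.8 V < 0.7 V, so it is off. The assumption is consistent.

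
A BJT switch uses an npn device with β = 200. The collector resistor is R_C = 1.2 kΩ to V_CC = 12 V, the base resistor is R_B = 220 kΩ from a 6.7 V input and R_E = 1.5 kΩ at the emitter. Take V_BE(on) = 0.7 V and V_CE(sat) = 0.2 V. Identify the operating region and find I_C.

active; I_C ≈ 2.3 mA

Assume active. Base-emitter loop: I_B = (V_BB − V_BE)/(R_B + (β+1)R_E) = (6.7 − 0.7)/(220 + 201×1.5) = 0.0115 mA.
I_C = β·I_B = 200×0.0115 = 2.3 mA.
V_CE = V_CC − I_C·R_C − I_E·R_E = 12 − 2.3×1.2 − 2.31×1.5 = 5.77 V > V_CE(sat), so the active-region assumption holds.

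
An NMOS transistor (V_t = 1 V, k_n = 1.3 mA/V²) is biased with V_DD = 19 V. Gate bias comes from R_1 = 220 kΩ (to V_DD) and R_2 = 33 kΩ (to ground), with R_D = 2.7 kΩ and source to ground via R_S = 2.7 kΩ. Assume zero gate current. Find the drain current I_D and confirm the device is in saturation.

I_D ≈ 0.3 mA

V_G = V_DD·R_2/(R_1+R_2) = 19×33/253 = 2.48 V.
Assume saturation: I_D = (k_n/2)(V_GS − V_t)² with V_GS = V_G − I_D·R_S = 2.48 − 2.7·I_D.
Substituting gives 4.74·I_D² − 6.19·I_D + 1.42 = 0, with roots I_D = 0.297 or 1.01 mA.
The root I_D = 1.01 mA gives V_GS = -0.246 V ≤ V_t, so take I_D = 0.297 mA.
Then V_GS = 1.68 V and V_DS = V_DD − I_D(R_D+R_S) = 19 − 0.297×5.4 = 17.4 V.
Saturation requires V_DS ≥ V_GS − V_t = 0.676 V; 17.4 ≥ 0.676 ✓.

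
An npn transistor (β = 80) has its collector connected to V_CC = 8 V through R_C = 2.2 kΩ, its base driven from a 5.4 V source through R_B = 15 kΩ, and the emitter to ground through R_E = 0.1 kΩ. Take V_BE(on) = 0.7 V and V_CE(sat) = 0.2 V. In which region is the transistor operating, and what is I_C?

saturation; I_C ≈ 3.4 mA

Assume active: I_B = (5.4 − 0.7)/(15 + 81×0.1) = 0.203 mA, I_C = β·I_B = 16.3 mA.
Then V_CE = 8 − 16.3×2.2 − 16.5×0.1 = -29.5 V < 0.2 V — the active assumption fails.
Re-solve with V_CE = 0.2 V. KCL at the emitter: V_E/R_E = (V_BB−0.7−V_E)/R_B + (V_CC−0.2−V_E)/R_C, giving V_E = 0.367 V.
I_C = (V_CC − 0.2 − V_E)/R_C = (7.8 − 0.367)/2.2 = 3.38 mA.
Check: I_B = (4.7 − 0.367)/15 = 0.289 mA, and β·I_B = 23.1 mA > I_C, confirming saturation.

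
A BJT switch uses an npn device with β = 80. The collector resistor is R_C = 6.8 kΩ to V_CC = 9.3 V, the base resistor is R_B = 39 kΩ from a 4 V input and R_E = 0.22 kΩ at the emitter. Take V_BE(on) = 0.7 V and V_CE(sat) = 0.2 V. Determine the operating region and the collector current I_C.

Assume active: I_B = (4 − 0.7)/(39 + 81×0.22) = 0.0581 mA, I_C = β·I_B = 4.65 mA.
Then V_CE = 9.3 − 4.65×6.8 − 4.7×0.22 = -23.3 V < 0.2 V — the active assumption fails.
Re-solve with V_CE = 0.2 V. KCL at the emitter: V_E/R_E = (V_BB−0.7−V_E)/R_B + (V_CC−0.2−V_E)/R_C, giving V_E = 0.302 V.
I_C = (V_CC − 0.2 − V_E)/R_C = (9.1 − 0.302)/6.8 = 1.29 mA.
Check: I_B = (3.3 − 0.302)/39 = 0.0769 mA, and β·I_B = 6.15 mA > I_C, confirming saturation.

saturation; I_C ≈ 1.3 mA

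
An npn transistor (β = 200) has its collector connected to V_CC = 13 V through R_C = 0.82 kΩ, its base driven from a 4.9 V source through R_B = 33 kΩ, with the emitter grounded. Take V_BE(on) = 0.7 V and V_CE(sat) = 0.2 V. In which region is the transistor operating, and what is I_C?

saturation; I_C ≈ 16 mA

Assume active: I_B = (4.9 − 0.7)/33 = 0.127 mA, giving I_C = β·I_B = 25.5 mA.
But then V_CE = 13 − 25.5×0.82 = -7.87 V < V_CE(sat) = 0.2 V — impossible in the active region.
So the transistor is saturated. With V_CE = 0.2 V, I_C = (V_CC − 0.2)/R_C = 12.8/0.82 = 15.6 mA.
Check: β·I_B = 25.5 mA > I_C = 15.6 mA, confirming saturation.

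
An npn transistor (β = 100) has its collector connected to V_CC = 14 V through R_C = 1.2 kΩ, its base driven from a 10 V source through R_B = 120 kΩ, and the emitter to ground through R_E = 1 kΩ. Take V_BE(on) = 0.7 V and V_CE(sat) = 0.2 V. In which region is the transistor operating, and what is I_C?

active; I_C ≈ 4.2 mA

Assume active. Base-emitter loop: I_B = (V_BB − V_BE)/(R_B + (β+1)R_E) = (10 − 0.7)/(120 + 101×1) = 0.0421 mA.
I_C = β·I_B = 100×0.0421 = 4.21 mA.
V_CE = V_CC − I_C·R_C − I_E·R_E = 14 − 4.21×1.2 − 4.25×1 = 4.7 V > V_CE(sat), so the active-region assumption holds.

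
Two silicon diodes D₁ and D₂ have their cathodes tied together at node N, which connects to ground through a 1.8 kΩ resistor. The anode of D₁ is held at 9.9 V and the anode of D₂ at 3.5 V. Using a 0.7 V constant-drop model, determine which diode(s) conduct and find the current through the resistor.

Assume both conduct. Then node N would need to be at both 9.9−0.7 = 9.2 V and 3.5−0.7 = 2.8 V, which is impossible.
Assume only D₁ conducts: V_N = 9.9 − 0.7 = 9.2 V, so I_R = 9.2/1.8 = 5.11 mA.
Check D₂: its anode-to-cathode voltage is 3.5 − 9.2 = -5.7 V < 0.7 V, so it is off. The assumption is consistent.

Only D₁ conducts; I_R ≈ 5.1 mA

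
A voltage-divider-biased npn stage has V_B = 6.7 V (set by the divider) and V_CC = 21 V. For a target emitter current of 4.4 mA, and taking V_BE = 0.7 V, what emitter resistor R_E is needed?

R_E ≈ 1.4 kΩ

V_E = V_B − V_BE = 6.7 − 0.7 = 6 V.
R_E = V_E / I_E = 6 / 4.4 = 1.36 kΩ.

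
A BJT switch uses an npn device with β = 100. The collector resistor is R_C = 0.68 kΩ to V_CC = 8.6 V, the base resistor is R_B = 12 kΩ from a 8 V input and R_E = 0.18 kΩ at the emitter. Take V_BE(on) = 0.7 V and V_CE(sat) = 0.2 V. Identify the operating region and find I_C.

saturation; I_C ≈ 9.7 mA

Assume active: I_B = (8 − 0.7)/(12 + 101×0.18) = 0.242 mA, I_C = β·I_B = 24.2 mA.
Then V_CE = 8.6 − 24.2×0.68 − 24.4×0.18 = -12.2 V < 0.2 V — the active assumption fails.
Re-solve with V_CE = 0.2 V. KCL at the emitter: V_E/R_E = (V_BB−0.7−V_E)/R_B + (V_CC−0.2−V_E)/R_C, giving V_E = 1.82 V.
I_C = (V_CC − 0.2 − V_E)/R_C = (8.4 − 1.82)/0.68 = 9.67 mA.
Check: I_B = (7.3 − 1.82)/12 = 0.456 mA, and β·I_B = 45.6 mA > I_C, confirming saturation.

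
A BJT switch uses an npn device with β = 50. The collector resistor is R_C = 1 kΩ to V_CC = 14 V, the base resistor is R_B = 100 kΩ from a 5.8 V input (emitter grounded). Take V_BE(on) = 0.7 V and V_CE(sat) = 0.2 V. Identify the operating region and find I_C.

active; I_C ≈ 2.5 mA

Assume active. Base-emitter loop: I_B = (V_BB − V_BE)/R_B = (5.8 − 0.7)/100 = 0.051 mA.
I_C = β·I_B = 50×0.051 = 2.55 mA.
V_CE = V_CC − I_C·R_C = 14 − 2.55×1 = 11.4 V > V_CE(sat), so the active-region assumption holds.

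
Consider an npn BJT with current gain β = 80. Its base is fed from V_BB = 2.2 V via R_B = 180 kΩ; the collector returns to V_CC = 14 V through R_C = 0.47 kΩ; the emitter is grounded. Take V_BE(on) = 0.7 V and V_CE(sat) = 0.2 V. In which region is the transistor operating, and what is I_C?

active; I_C ≈ 0.67 mA

Assume active. Base-emitter loop: I_B = (V_BB − V_BE)/R_B = (2.2 − 0.7)/180 = 0.00833 mA.
I_C = β·I_B = 80×0.00833 = 0.667 mA.
V_CE = V_CC − I_C·R_C = 14 − 0.667×0.47 = 13.7 V > V_CE(sat), so the active-region assumption holds.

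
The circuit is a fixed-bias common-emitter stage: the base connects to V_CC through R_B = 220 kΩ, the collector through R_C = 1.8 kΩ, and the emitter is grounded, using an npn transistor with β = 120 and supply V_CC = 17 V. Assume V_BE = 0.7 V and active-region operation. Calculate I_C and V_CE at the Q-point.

I_C ≈ 8.9 mA, V_CE ≈ 1 V

Base loop: V_CC = I_B·R_B + V_BE, so I_B = (17 − 0.7)/220 kΩ = 0.0741 mA.
In the active region I_C = β·I_B = 120 × 0.0741 = 8.89 mA.
Collector loop: V_CE = V_CC − I_C·R_C = 17 − 8.89×1.8 = 0.996 V.
Since V_CE = 0.996 V > V_CE(sat) ≈ 0.2 V, the transistor is in the active region as assumed.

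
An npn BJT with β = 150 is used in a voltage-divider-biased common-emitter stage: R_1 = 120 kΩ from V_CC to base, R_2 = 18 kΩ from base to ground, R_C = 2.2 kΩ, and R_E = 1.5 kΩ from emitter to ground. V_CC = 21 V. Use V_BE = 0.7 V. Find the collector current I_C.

I_C ≈ 1.3 mA

Thevenize the base divider: V_Th = V_CC·R_2/(R_1+R_2) = 21×18/138 = 2.74 V, R_Th = R_1‖R_2 = 15.7 kΩ.
Base-emitter loop: V_Th = I_B·R_Th + V_BE + (β+1)I_B·R_E, so I_B = (2.74 − 0.7) / (15.7 + 151×1.5) = 0.00842 mA.
I_C = β·I_B = 150×0.00842 = 1.26 mA, and I_E = (β+1)I_B = 1.27 mA.
V_CE = V_CC − I_C·R_C − I_E·R_E = 21 − 1.26×2.2 − 1.27×1.5 = 16.3 V.
V_CE = 16.3 V > 0.2 V confirms active-region operation.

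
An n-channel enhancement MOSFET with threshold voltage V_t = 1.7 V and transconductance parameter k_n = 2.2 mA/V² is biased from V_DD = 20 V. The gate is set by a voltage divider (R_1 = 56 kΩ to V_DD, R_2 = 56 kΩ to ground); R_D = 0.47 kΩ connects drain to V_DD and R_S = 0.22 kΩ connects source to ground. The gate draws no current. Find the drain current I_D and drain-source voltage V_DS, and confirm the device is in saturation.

I_D ≈ 19 mA, V_DS ≈ 7 V

V_G = V_DD·R_2/(R_1+R_2) = 20×56/112 = 10 V.
Assume saturation: I_D = (k_n/2)(V_GS − V_t)² with V_GS = V_G − I_D·R_S = 10 − 0.22·I_D.
Substituting gives 0.0532·I_D² − 5.02·I_D + 75.8 = 0, with roots I_D = 18.9 or 75.3 mA.
The root I_D = 75.3 mA gives V_GS = -6.58 V ≤ V_t, so take I_D = 18.9 mA.
Then V_GS = 5.84 V and V_DS = V_DD − I_D(R_D+R_S) = 20 − 18.9×0.69 = 6.97 V.
Saturation requires V_DS ≥ V_GS − V_t = 4.14 V; 6.97 ≥ 4.14 ✓.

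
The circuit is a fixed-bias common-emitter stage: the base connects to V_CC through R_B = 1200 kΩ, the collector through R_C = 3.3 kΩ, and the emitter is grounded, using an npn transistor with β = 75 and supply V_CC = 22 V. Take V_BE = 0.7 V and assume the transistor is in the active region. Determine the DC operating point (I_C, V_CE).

Base loop: V_CC = I_B·R_B + V_BE, so I_B = (22 − 0.7)/1200 kΩ = 0.0178 mA.
In the active region I_C = β·I_B = 75 × 0.0178 = 1.33 mA.
Collector loop: V_CE = V_CC − I_C·R_C = 22 − 1.33×3.3 = 17.6 V.
Since V_CE = 17.6 V > V_CE(sat) ≈ 0.2 V, the transistor is in the active region as assumed.

I_C ≈ 1.3 mA, V_CE ≈ 18 V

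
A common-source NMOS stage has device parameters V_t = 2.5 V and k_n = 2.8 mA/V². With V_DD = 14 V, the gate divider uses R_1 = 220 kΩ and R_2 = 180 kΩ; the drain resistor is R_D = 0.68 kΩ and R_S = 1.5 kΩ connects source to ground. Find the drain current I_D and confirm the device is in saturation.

I_D ≈ 1.8 mA

V_G = V_DD·R_2/(R_1+R_2) = 14×180/400 = 6.3 V.
Assume saturation: I_D = (k_n/2)(V_GS − V_t)² with V_GS = V_G − I_D·R_S = 6.3 − 1.5·I_D.
Substituting gives 3.15·I_D² − 17·I_D + 20.2 = 0, with roots I_D = 1.78 or 3.6 mA.
The root I_D = 3.6 mA gives V_GS = 0.896 V ≤ V_t, so take I_D = 1.78 mA.
Then V_GS = 3.63 V and V_DS = V_DD − I_D(R_D+R_S) = 14 − 1.78×2.18 = 10.1 V.
Saturation requires V_DS ≥ V_GS − V_t = 1.13 V; 10.1 ≥ 1.13 ✓.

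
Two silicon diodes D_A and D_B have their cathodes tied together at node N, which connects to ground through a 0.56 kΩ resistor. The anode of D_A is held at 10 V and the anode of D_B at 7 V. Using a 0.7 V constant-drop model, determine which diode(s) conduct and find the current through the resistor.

Only D_A conducts; I_R ≈ 17 mA

Assume both conduct. Then node N would need to be at both 10−0.7 = 9.3 V and 7−0.7 = 6.3 V, which is impossible.
Assume only D_A conducts: V_N = 10 − 0.7 = 9.3 V, so I_R = 9.3/0.56 = 16.6 mA.
Check D_B: its anode-to-cathode voltage is 7 − 9.3 = -2.3 V < 0.7 V, so it is off. The assumption is consistent.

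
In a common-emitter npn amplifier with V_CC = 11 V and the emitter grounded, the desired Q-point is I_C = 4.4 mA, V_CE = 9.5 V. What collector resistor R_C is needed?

R_C ≈ 0.34 kΩ

Collector loop: V_CC = I_C·R_C + V_CE.
R_C = (V_CC − V_CE)/I_C = (11 − 9.5)/4.4 = 0.341 kΩ.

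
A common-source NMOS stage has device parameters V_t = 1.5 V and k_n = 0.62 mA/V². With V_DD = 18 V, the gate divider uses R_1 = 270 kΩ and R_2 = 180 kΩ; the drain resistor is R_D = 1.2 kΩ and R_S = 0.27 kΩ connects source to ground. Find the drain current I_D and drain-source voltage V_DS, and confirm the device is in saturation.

I_D ≈ 5.5 mA, V_DS ≈ 9.9 V

V_G = V_DD·R_2/(R_1+R_2) = 18×180/450 = 7.2 V.
Assume saturation: I_D = (k_n/2)(V_GS − V_t)² with V_GS = V_G − I_D·R_S = 7.2 − 0.27·I_D.
Substituting gives 0.0226·I_D² − 1.95·I_D + 10.1 = 0, with roots I_D = 5.5 or 81 mA.
The root I_D = 81 mA gives V_GS = -14.7 V ≤ V_t, so take I_D = 5.5 mA.
Then V_GS = 5.71 V and V_DS = V_DD − I_D(R_D+R_S) = 18 − 5.5×1.47 = 9.91 V.
Saturation requires V_DS ≥ V_GS − V_t = 4.21 V; 9.91 ≥ 4.21 ✓.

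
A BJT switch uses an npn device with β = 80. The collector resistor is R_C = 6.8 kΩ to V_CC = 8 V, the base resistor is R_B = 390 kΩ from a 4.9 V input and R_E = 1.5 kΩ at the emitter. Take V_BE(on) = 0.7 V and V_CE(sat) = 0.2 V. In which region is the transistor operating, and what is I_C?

active; I_C ≈ 0.66 mA

Assume active. Base-emitter loop: I_B = (V_BB − V_BE)/(R_B + (β+1)R_E) = (4.9 − 0.7)/(390 + 81×1.5) = 0.00821 mA.
I_C = β·I_B = 80×0.00821 = 0.657 mA.
V_CE = V_CC − I_C·R_C − I_E·R_E = 8 − 0.657×6.8 − 0.665×1.5 = 2.54 V > V_CE(sat), so the active-region assumption holds.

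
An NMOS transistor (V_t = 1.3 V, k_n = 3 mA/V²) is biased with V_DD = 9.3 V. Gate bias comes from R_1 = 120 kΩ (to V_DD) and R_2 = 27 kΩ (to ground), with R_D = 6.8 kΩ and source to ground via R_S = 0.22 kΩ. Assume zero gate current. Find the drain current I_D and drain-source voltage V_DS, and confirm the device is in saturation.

V_G = V_DD·R_2/(R_1+R_2) = 9.3×27/147 = 1.71 V.
Assume saturation: I_D = (k_n/2)(V_GS − V_t)² with V_GS = V_G − I_D·R_S = 1.71 − 0.22·I_D.
Substituting gives 0.0726·I_D² − 1.27·I_D + 0.25 = 0, with roots I_D = 0.199 or 17.3 mA.
The root I_D = 17.3 mA gives V_GS = -2.09 V ≤ V_t, so take I_D = 0.199 mA.
Then V_GS = 1.66 V and V_DS = V_DD − I_D(R_D+R_S) = 9.3 − 0.199×7.02 = 7.9 V.
Saturation requires V_DS ≥ V_GS − V_t = 0.364 V; 7.9 ≥ 0.364 ✓.

I_D ≈ 0.2 mA, V_DS ≈ 7.9 V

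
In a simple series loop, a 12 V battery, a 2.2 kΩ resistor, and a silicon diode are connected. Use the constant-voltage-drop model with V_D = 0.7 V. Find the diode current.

I ≈ 5.1 mA

KVL around the loop: 12 = V_D + I·R = 0.7 + I × 2.2 kΩ.
So I = (12 − 0.7) / 2.2 kΩ = 11.3 / 2.2 = 5.14 mA.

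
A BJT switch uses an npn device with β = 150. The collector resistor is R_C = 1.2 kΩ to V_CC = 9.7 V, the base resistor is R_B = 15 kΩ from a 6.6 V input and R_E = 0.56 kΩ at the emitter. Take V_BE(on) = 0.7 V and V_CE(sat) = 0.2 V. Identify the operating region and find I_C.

saturation; I_C ≈ 5.3 mA

Assume active: I_B = (6.6 − 0.7)/(15 + 151×0.56) = 0.0593 mA, I_C = β·I_B = 8.89 mA.
Then V_CE = 9.7 − 8.89×1.2 − 8.95×0.56 = -5.98 V < 0.2 V — the active assumption fails.
Re-solve with V_CE = 0.2 V. KCL at the emitter: V_E/R_E = (V_BB−0.7−V_E)/R_B + (V_CC−0.2−V_E)/R_C, giving V_E = 3.09 V.
I_C = (V_CC − 0.2 − V_E)/R_C = (9.5 − 3.09)/1.2 = 5.34 mA.
Check: I_B = (5.9 − 3.09)/15 = 0.187 mA, and β·I_B = 28.1 mA > I_C, confirming saturation.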